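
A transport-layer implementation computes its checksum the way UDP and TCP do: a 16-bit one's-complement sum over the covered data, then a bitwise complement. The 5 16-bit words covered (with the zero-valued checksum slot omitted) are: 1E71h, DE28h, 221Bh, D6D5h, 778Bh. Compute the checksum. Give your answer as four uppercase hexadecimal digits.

One's-complement addition (fold any carry out of bit 15 back into bit 0):
  0x1E71 + 0xDE28 = 0x0FC99
  0xFC99 + 0x221B = 0x11EB4 → wrap carry → 0x1EB5
  0x1EB5 + 0xD6D5 = 0x0F58A
  0xF58A + 0x778B = 0x16D15 → wrap carry → 0x6D16
One's-complement sum = 0x6D16.
Checksum = ~0x6D16 & 0xFFFF = 0x92E9.

92E9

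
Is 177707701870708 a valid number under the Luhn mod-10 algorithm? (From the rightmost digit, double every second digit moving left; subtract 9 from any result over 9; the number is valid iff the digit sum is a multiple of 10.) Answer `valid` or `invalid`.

valid

From the right, keep odd positions and double even positions (subtract 9 from any doubled value over 9):
  doubled (positions 2,4,...): 0 0 7 0 5 5 5 → sum 22
  kept (positions 1,3,...): 8 7 7 1 7 0 7 1 → sum 38
Total = 60.
60 mod 10 = 0, so the number is valid.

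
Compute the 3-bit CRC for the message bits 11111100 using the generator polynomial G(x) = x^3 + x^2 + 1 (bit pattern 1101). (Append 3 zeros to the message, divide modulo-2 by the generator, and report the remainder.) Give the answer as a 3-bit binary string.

111

Append 3 zeros: 11111100000. Divide by 1101 (XOR where the leading bit is 1):
  pos 0: 1111 XOR 1101 = 0010
  pos 2: 1011 XOR 1101 = 0110
  pos 3: 1100 XOR 1101 = 0001
  pos 6: 1000 XOR 1101 = 0101
  pos 7: 1010 XOR 1101 = 0111
Remainder (last 3 bits) = 111. This is the CRC / FCS.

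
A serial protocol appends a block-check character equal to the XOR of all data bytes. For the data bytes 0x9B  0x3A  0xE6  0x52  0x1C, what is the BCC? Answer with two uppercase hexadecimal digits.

XOR the bytes together:
  start with 0x9B
  0x9B ⊕ 0x3A = 0xA1
  0xA1 ⊕ 0xE6 = 0x47
  0x47 ⊕ 0x52 = 0x15
  0x15 ⊕ 0x1C = 0x09

09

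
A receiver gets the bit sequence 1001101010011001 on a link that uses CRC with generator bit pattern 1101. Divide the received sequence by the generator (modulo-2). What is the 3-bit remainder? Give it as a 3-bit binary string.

Modulo-2 division of 1001101010011001 by 1101:
  pos 0: 1001 XOR 1101 = 0100
  pos 1: 1001 XOR 1101 = 0100
  pos 2: 1000 XOR 1101 = 0101
  pos 3: 1011 XOR 1101 = 0110
  pos 4: 1100 XOR 1101 = 0001
  pos 7: 1100 XOR 1101 = 0001
  pos 10: 1110 XOR 1101 = 0011
  pos 12: 1101 XOR 1101 = 0000
Remainder = 000 (zero — the frame passes the CRC check).

000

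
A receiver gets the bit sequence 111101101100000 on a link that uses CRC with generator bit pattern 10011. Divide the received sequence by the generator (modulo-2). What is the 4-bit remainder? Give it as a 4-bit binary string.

Modulo-2 division of 111101101100000 by 10011:
  pos 0: 11110 XOR 10011 = 01101
  pos 1: 11011 XOR 10011 = 01000
  pos 2: 10001 XOR 10011 = 00010
  pos 5: 10011 XOR 10011 = 00000
Remainder = 0000 (zero — the frame passes the CRC check).

0000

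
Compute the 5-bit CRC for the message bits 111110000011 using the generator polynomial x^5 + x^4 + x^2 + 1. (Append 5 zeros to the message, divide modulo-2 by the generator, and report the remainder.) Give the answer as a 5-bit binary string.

00010

Append 5 zeros: 11111000001100000. Divide by 110101 (XOR where the leading bit is 1):
  pos 0: 111110 XOR 110101 = 001011
  pos 2: 101100 XOR 110101 = 011001
  pos 3: 110010 XOR 110101 = 000111
  pos 6: 111011 XOR 110101 = 001110
  pos 8: 111000 XOR 110101 = 001101
  pos 10: 110100 XOR 110101 = 000001
Remainder (last 5 bits) = 00010. This is the CRC / FCS.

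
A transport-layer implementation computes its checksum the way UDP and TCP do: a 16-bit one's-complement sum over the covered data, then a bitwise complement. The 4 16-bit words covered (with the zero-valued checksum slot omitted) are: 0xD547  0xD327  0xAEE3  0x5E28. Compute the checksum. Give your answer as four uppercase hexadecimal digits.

4A84

One's-complement addition (fold any carry out of bit 15 back into bit 0):
  0xD547 + 0xD327 = 0x1A86E → wrap carry → 0xA86F
  0xA86F + 0xAEE3 = 0x15752 → wrap carry → 0x5753
  0x5753 + 0x5E28 = 0x0B57B
One's-complement sum = 0xB57B.
Checksum = ~0xB57B & 0xFFFF = 0x4A84.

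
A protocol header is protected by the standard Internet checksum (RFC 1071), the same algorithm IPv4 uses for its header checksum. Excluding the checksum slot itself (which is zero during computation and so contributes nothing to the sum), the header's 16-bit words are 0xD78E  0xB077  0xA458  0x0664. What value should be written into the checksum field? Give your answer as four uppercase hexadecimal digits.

CD3C

One's-complement addition (fold any carry out of bit 15 back into bit 0):
  0xD78E + 0xB077 = 0x18805 → wrap carry → 0x8806
  0x8806 + 0xA458 = 0x12C5E → wrap carry → 0x2C5F
  0x2C5F + 0x0664 = 0x032C3
One's-complement sum = 0x32C3.
Checksum = ~0x32C3 & 0xFFFF = 0xCD3C.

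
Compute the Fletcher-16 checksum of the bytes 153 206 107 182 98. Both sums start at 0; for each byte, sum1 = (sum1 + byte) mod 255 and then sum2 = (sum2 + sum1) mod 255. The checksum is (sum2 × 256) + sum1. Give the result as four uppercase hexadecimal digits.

Running sums (mod 255):
  after byte 0 (153): sum1=153, sum2=153
  after byte 1 (206): sum1=104, sum2=2
  after byte 2 (107): sum1=211, sum2=213
  after byte 3 (182): sum1=138, sum2=96
  after byte 4 (98): sum1=236, sum2=77
Checksum = sum2·256 + sum1 = 77·256 + 236 = 19948 = 0x4DEC.

4DEC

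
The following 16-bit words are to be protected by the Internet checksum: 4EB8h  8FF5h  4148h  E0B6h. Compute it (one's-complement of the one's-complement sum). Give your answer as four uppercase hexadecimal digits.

One's-complement addition (fold any carry out of bit 15 back into bit 0):
  0x4EB8 + 0x8FF5 = 0x0DEAD
  0xDEAD + 0x4148 = 0x11FF5 → wrap carry → 0x1FF6
  0x1FF6 + 0xE0B6 = 0x100AC → wrap carry → 0x00AD
One's-complement sum = 0x00AD.
Checksum = ~0x00AD & 0xFFFF = 0xFF52.

FF52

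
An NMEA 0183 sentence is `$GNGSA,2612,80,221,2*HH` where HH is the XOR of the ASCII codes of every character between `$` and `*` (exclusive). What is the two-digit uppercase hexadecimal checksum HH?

50

XOR the ASCII codes of the payload characters:
  'G' = 0x47 → acc = 0x47
  'N' = 0x4E → acc = 0x09
  'G' = 0x47 → acc = 0x4E
  'S' = 0x53 → acc = 0x1D
  'A' = 0x41 → acc = 0x5C
  ',' = 0x2C → acc = 0x70
  '2' = 0x32 → acc = 0x42
  '6' = 0x36 → acc = 0x74
  '1' = 0x31 → acc = 0x45
  '2' = 0x32 → acc = 0x77
  ',' = 0x2C → acc = 0x5B
  '8' = 0x38 → acc = 0x63
  '0' = 0x30 → acc = 0x53
  ',' = 0x2C → acc = 0x7F
  '2' = 0x32 → acc = 0x4D
  '2' = 0x32 → acc = 0x7F
  '1' = 0x31 → acc = 0x4E
  ',' = 0x2C → acc = 0x62
  '2' = 0x32 → acc = 0x50
Checksum = 0x50.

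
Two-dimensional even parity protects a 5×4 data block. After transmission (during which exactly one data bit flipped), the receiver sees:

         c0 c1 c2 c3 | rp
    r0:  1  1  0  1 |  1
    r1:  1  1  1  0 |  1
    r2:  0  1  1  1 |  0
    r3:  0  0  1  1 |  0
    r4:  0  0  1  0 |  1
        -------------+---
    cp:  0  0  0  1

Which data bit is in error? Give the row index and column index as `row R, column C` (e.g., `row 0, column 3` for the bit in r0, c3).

row 2, column 1

Recompute each row's even parity and compare to rp:
  r0: data parity 1, sent rp 1 → ok
  r1: data parity 1, sent rp 1 → ok
  r2: data parity 1, sent rp 0 → mismatch
  r3: data parity 0, sent rp 0 → ok
  r4: data parity 1, sent rp 1 → ok
Recompute each column's even parity and compare to cp:
  c0: data parity 0, sent cp 0 → ok
  c1: data parity 1, sent cp 0 → mismatch
  c2: data parity 0, sent cp 0 → ok
  c3: data parity 1, sent cp 1 → ok
Exactly one row (r2) and one column (c1) fail → the flipped bit is at their intersection.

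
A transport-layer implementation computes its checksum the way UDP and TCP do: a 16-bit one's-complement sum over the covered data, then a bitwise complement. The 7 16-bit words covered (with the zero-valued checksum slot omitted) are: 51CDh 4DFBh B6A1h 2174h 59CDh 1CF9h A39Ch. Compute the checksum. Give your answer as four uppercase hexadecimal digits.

6DBE

One's-complement addition (fold any carry out of bit 15 back into bit 0):
  0x51CD + 0x4DFB = 0x09FC8
  0x9FC8 + 0xB6A1 = 0x15669 → wrap carry → 0x566A
  0x566A + 0x2174 = 0x077DE
  0x77DE + 0x59CD = 0x0D1AB
  0xD1AB + 0x1CF9 = 0x0EEA4
  0xEEA4 + 0xA39C = 0x19240 → wrap carry → 0x9241
One's-complement sum = 0x9241.
Checksum = ~0x9241 & 0xFFFF = 0x6DBE.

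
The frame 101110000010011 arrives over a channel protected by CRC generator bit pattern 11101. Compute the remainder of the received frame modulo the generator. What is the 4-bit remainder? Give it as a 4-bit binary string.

1101

Modulo-2 division of 101110000010011 by 11101:
  pos 0: 10111 XOR 11101 = 01010
  pos 1: 10100 XOR 11101 = 01001
  pos 2: 10010 XOR 11101 = 01111
  pos 3: 11110 XOR 11101 = 00011
  pos 6: 11001 XOR 11101 = 00100
  pos 8: 10000 XOR 11101 = 01101
  pos 9: 11011 XOR 11101 = 00110
Remainder = 1101 (nonzero — an error is detected).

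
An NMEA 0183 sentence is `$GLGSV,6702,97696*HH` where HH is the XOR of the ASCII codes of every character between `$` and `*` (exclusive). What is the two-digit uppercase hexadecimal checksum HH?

7D

XOR the ASCII codes of the payload characters:
  'G' = 0x47 → acc = 0x47
  'L' = 0x4C → acc = 0x0B
  'G' = 0x47 → acc = 0x4C
  'S' = 0x53 → acc = 0x1F
  'V' = 0x56 → acc = 0x49
  ',' = 0x2C → acc = 0x65
  '6' = 0x36 → acc = 0x53
  '7' = 0x37 → acc = 0x64
  '0' = 0x30 → acc = 0x54
  '2' = 0x32 → acc = 0x66
  ',' = 0x2C → acc = 0x4A
  '9' = 0x39 → acc = 0x73
  '7' = 0x37 → acc = 0x44
  '6' = 0x36 → acc = 0x72
  '9' = 0x39 → acc = 0x4B
  '6' = 0x36 → acc = 0x7D
Checksum = 0x7D.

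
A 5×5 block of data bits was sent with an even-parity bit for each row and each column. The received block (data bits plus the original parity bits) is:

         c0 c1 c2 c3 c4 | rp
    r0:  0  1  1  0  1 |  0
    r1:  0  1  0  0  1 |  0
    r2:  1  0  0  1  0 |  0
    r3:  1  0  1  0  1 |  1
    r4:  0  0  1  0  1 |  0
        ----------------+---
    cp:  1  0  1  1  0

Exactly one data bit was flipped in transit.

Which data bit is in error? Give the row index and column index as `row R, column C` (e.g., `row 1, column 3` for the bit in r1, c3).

row 0, column 0

Recompute each row's even parity and compare to rp:
  r0: data parity 1, sent rp 0 → mismatch
  r1: data parity 0, sent rp 0 → ok
  r2: data parity 0, sent rp 0 → ok
  r3: data parity 1, sent rp 1 → ok
  r4: data parity 0, sent rp 0 → ok
Recompute each column's even parity and compare to cp:
  c0: data parity 0, sent cp 1 → mismatch
  c1: data parity 0, sent cp 0 → ok
  c2: data parity 1, sent cp 1 → ok
  c3: data parity 1, sent cp 1 → ok
  c4: data parity 0, sent cp 0 → ok
Exactly one row (r0) and one column (c0) fail → the flipped bit is at their intersection.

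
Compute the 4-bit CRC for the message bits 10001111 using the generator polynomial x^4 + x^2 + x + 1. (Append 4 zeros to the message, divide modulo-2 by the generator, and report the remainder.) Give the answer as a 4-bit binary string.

Append 4 zeros: 100011110000. Divide by 10111 (XOR where the leading bit is 1):
  pos 0: 10001 XOR 10111 = 00110
  pos 2: 11011 XOR 10111 = 01100
  pos 3: 11001 XOR 10111 = 01110
  pos 4: 11100 XOR 10111 = 01011
  pos 5: 10110 XOR 10111 = 00001
Remainder (last 4 bits) = 0100. This is the CRC / FCS.

0100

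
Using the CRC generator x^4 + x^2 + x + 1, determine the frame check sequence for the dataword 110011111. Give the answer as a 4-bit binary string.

Append 4 zeros: 1100111110000. Divide by 10111 (XOR where the leading bit is 1):
  pos 0: 11001 XOR 10111 = 01110
  pos 1: 11101 XOR 10111 = 01010
  pos 2: 10101 XOR 10111 = 00010
  pos 5: 10110 XOR 10111 = 00001
Remainder (last 4 bits) = 1000. This is the CRC / FCS.

1000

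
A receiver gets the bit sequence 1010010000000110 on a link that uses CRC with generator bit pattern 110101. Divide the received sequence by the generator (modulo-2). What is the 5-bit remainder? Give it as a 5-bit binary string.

Modulo-2 division of 1010010000000110 by 110101:
  pos 0: 101001 XOR 110101 = 011100
  pos 1: 111000 XOR 110101 = 001101
  pos 3: 110100 XOR 110101 = 000001
  pos 8: 100001 XOR 110101 = 010100
  pos 9: 101001 XOR 110101 = 011100
  pos 10: 111000 XOR 110101 = 001101
Remainder = 01101 (nonzero — an error is detected).

01101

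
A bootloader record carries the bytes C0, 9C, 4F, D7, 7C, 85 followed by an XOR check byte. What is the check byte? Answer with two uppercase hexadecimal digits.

3D

XOR the bytes together:
  start with 0xC0
  0xC0 ⊕ 0x9C = 0x5C
  0x5C ⊕ 0x4F = 0x13
  0x13 ⊕ 0xD7 = 0xC4
  0xC4 ⊕ 0x7C = 0xB8
  0xB8 ⊕ 0x85 = 0x3D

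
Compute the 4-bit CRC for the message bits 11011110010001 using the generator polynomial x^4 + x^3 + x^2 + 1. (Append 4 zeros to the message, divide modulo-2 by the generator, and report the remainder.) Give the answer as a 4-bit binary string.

0110

Append 4 zeros: 110111100100010000. Divide by 11101 (XOR where the leading bit is 1):
  pos 0: 11011 XOR 11101 = 00110
  pos 2: 11011 XOR 11101 = 00110
  pos 4: 11000 XOR 11101 = 00101
  pos 6: 10110 XOR 11101 = 01011
  pos 7: 10110 XOR 11101 = 01011
  pos 8: 10110 XOR 11101 = 01011
  pos 9: 10111 XOR 11101 = 01010
  pos 10: 10100 XOR 11101 = 01001
  pos 11: 10010 XOR 11101 = 01111
  pos 12: 11110 XOR 11101 = 00011
Remainder (last 4 bits) = 0110. This is the CRC / FCS.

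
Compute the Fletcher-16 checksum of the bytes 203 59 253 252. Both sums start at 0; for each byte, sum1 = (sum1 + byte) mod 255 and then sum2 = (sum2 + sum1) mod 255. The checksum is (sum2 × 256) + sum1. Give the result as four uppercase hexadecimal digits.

D902

Running sums (mod 255):
  after byte 0 (203): sum1=203, sum2=203
  after byte 1 (59): sum1=7, sum2=210
  after byte 2 (253): sum1=5, sum2=215
  after byte 3 (252): sum1=2, sum2=217
Checksum = sum2·256 + sum1 = 217·256 + 2 = 55554 = 0xD902.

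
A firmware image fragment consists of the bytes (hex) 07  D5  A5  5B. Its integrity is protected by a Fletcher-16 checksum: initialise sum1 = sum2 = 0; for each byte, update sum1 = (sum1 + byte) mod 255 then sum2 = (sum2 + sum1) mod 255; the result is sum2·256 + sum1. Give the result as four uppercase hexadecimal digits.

Running sums (mod 255):
  after byte 0 (07): sum1=7, sum2=7
  after byte 1 (D5): sum1=220, sum2=227
  after byte 2 (A5): sum1=130, sum2=102
  after byte 3 (5B): sum1=221, sum2=68
Checksum = sum2·256 + sum1 = 68·256 + 221 = 17629 = 0x44DD.

44DD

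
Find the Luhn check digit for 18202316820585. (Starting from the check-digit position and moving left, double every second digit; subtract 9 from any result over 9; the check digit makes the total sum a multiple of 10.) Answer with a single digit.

Partial digits right→left: 5 8 5 0 2 8 6 1 3 2 0 2 8 1
Double every second digit counting from the check-digit position (so the 1st, 3rd, 5th, ... of the partial from the right).
  doubled (with −9 where >9): 1 1 4 3 6 0 7 → sum 22
  kept as-is: 8 0 8 1 2 2 1 → sum 22
Total = 22 + 22 = 44.
Check digit = (10 − (44 mod 10)) mod 10 = 6.

6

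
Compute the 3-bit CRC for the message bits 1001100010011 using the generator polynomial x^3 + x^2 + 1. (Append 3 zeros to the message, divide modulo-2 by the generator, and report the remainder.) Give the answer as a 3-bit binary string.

Append 3 zeros: 1001100010011000. Divide by 1101 (XOR where the leading bit is 1):
  pos 0: 1001 XOR 1101 = 0100
  pos 1: 1001 XOR 1101 = 0100
  pos 2: 1000 XOR 1101 = 0101
  pos 3: 1010 XOR 1101 = 0111
  pos 4: 1110 XOR 1101 = 0011
  pos 6: 1110 XOR 1101 = 0011
  pos 8: 1101 XOR 1101 = 0000
  pos 12: 1000 XOR 1101 = 0101
Remainder (last 3 bits) = 101. This is the CRC / FCS.

101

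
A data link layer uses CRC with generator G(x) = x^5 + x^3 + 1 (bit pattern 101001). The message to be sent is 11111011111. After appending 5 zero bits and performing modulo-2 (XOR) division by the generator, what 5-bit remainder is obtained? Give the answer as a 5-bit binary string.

10000

Append 5 zeros: 1111101111100000. Divide by 101001 (XOR where the leading bit is 1):
  pos 0: 111110 XOR 101001 = 010111
  pos 1: 101111 XOR 101001 = 000110
  pos 4: 110111 XOR 101001 = 011110
  pos 5: 111101 XOR 101001 = 010100
  pos 6: 101000 XOR 101001 = 000001
Remainder (last 5 bits) = 10000. This is the CRC / FCS.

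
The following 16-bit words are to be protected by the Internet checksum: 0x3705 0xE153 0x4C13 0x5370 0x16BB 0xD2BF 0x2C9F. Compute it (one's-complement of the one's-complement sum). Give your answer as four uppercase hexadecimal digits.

One's-complement addition (fold any carry out of bit 15 back into bit 0):
  0x3705 + 0xE153 = 0x11858 → wrap carry → 0x1859
  0x1859 + 0x4C13 = 0x0646C
  0x646C + 0x5370 = 0x0B7DC
  0xB7DC + 0x16BB = 0x0CE97
  0xCE97 + 0xD2BF = 0x1A156 → wrap carry → 0xA157
  0xA157 + 0x2C9F = 0x0CDF6
One's-complement sum = 0xCDF6.
Checksum = ~0xCDF6 & 0xFFFF = 0x3209.

3209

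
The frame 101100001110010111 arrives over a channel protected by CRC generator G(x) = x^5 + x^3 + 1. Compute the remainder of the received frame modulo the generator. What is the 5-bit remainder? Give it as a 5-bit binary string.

00000

Modulo-2 division of 101100001110010111 by 101001:
  pos 0: 101100 XOR 101001 = 000101
  pos 3: 101001 XOR 101001 = 000000
  pos 9: 110010 XOR 101001 = 011011
  pos 10: 110111 XOR 101001 = 011110
  pos 11: 111101 XOR 101001 = 010100
  pos 12: 101001 XOR 101001 = 000000
Remainder = 00000 (zero — the frame passes the CRC check).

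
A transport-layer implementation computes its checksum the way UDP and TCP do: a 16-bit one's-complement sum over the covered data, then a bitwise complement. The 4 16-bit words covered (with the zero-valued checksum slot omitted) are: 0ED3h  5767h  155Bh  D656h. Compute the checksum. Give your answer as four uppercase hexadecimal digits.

AE13

One's-complement addition (fold any carry out of bit 15 back into bit 0):
  0x0ED3 + 0x5767 = 0x0663A
  0x663A + 0x155B = 0x07B95
  0x7B95 + 0xD656 = 0x151EB → wrap carry → 0x51EC
One's-complement sum = 0x51EC.
Checksum = ~0x51EC & 0xFFFF = 0xAE13.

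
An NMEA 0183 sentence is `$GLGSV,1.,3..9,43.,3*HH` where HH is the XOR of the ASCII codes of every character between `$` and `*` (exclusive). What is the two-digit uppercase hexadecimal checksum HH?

46

XOR the ASCII codes of the payload characters:
  'G' = 0x47 → acc = 0x47
  'L' = 0x4C → acc = 0x0B
  'G' = 0x47 → acc = 0x4C
  'S' = 0x53 → acc = 0x1F
  'V' = 0x56 → acc = 0x49
  ',' = 0x2C → acc = 0x65
  '1' = 0x31 → acc = 0x54
  '.' = 0x2E → acc = 0x7A
  ',' = 0x2C → acc = 0x56
  '3' = 0x33 → acc = 0x65
  '.' = 0x2E → acc = 0x4B
  '.' = 0x2E → acc = 0x65
  '9' = 0x39 → acc = 0x5C
  ',' = 0x2C → acc = 0x70
  '4' = 0x34 → acc = 0x44
  '3' = 0x33 → acc = 0x77
  '.' = 0x2E → acc = 0x59
  ',' = 0x2C → acc = 0x75
  '3' = 0x33 → acc = 0x46
Checksum = 0x46.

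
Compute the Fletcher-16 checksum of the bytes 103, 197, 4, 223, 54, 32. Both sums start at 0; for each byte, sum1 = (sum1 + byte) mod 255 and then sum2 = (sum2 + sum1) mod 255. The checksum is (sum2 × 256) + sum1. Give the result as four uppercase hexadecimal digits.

Running sums (mod 255):
  after byte 0 (103): sum1=103, sum2=103
  after byte 1 (197): sum1=45, sum2=148
  after byte 2 (4): sum1=49, sum2=197
  after byte 3 (223): sum1=17, sum2=214
  after byte 4 (54): sum1=71, sum2=30
  after byte 5 (32): sum1=103, sum2=133
Checksum = sum2·256 + sum1 = 133·256 + 103 = 34151 = 0x8567.

8567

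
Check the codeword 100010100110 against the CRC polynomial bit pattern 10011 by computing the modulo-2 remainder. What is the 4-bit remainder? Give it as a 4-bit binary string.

0101

Modulo-2 division of 100010100110 by 10011:
  pos 0: 10001 XOR 10011 = 00010
  pos 3: 10010 XOR 10011 = 00001
  pos 7: 10110 XOR 10011 = 00101
Remainder = 0101 (nonzero — an error is detected).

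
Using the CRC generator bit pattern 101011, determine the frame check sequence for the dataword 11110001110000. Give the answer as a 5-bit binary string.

01101

Append 5 zeros: 1111000111000000000. Divide by 101011 (XOR where the leading bit is 1):
  pos 0: 111100 XOR 101011 = 010111
  pos 1: 101110 XOR 101011 = 000101
  pos 4: 101111 XOR 101011 = 000100
  pos 7: 100000 XOR 101011 = 001011
  pos 9: 101100 XOR 101011 = 000111
  pos 12: 111000 XOR 101011 = 010011
  pos 13: 100110 XOR 101011 = 001101
Remainder (last 5 bits) = 01101. This is the CRC / FCS.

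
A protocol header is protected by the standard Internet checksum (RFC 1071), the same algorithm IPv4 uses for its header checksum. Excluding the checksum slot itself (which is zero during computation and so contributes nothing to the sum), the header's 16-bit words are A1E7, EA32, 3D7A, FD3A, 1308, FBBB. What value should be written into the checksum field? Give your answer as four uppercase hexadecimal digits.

2A6C

One's-complement addition (fold any carry out of bit 15 back into bit 0):
  0xA1E7 + 0xEA32 = 0x18C19 → wrap carry → 0x8C1A
  0x8C1A + 0x3D7A = 0x0C994
  0xC994 + 0xFD3A = 0x1C6CE → wrap carry → 0xC6CF
  0xC6CF + 0x1308 = 0x0D9D7
  0xD9D7 + 0xFBBB = 0x1D592 → wrap carry → 0xD593
One's-complement sum = 0xD593.
Checksum = ~0xD593 & 0xFFFF = 0x2A6C.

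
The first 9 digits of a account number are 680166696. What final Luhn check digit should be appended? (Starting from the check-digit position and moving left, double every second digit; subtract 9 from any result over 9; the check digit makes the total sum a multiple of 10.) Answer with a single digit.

Partial digits right→left: 6 9 6 6 6 1 0 8 6
Double every second digit counting from the check-digit position (so the 1st, 3rd, 5th, ... of the partial from the right).
  doubled (with −9 where >9): 3 3 3 0 3 → sum 12
  kept as-is: 9 6 1 8 → sum 24
Total = 12 + 24 = 36.
Check digit = (10 − (36 mod 10)) mod 10 = 4.

4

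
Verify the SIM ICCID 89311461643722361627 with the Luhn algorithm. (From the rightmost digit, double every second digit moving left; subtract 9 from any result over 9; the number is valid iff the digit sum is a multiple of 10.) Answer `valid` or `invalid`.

valid

From the right, keep odd positions and double even positions (subtract 9 from any doubled value over 9):
  doubled (positions 2,4,...): 4 2 6 4 6 3 3 2 6 7 → sum 43
  kept (positions 1,3,...): 7 6 6 2 7 4 1 4 1 9 → sum 47
Total = 90.
90 mod 10 = 0, so the number is valid.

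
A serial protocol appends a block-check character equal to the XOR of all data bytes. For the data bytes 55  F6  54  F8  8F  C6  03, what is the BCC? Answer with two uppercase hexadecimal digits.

45

XOR the bytes together:
  start with 0x55
  0x55 ⊕ 0xF6 = 0xA3
  0xA3 ⊕ 0x54 = 0xF7
  0xF7 ⊕ 0xF8 = 0x0F
  0x0F ⊕ 0x8F = 0x80
  0x80 ⊕ 0xC6 = 0x46
  0x46 ⊕ 0x03 = 0x45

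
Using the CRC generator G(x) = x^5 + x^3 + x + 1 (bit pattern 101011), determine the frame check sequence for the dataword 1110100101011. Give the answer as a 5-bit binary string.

11000

Append 5 zeros: 111010010101100000. Divide by 101011 (XOR where the leading bit is 1):
  pos 0: 111010 XOR 101011 = 010001
  pos 1: 100010 XOR 101011 = 001001
  pos 3: 100110 XOR 101011 = 001101
  pos 5: 110110 XOR 101011 = 011101
  pos 6: 111011 XOR 101011 = 010000
  pos 7: 100001 XOR 101011 = 001010
  pos 9: 101000 XOR 101011 = 000011
Remainder (last 5 bits) = 11000. This is the CRC / FCS.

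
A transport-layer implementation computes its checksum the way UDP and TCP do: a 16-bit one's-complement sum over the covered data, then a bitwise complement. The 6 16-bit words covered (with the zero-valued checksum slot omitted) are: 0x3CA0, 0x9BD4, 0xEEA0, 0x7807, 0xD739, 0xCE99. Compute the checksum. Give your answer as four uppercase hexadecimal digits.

One's-complement addition (fold any carry out of bit 15 back into bit 0):
  0x3CA0 + 0x9BD4 = 0x0D874
  0xD874 + 0xEEA0 = 0x1C714 → wrap carry → 0xC715
  0xC715 + 0x7807 = 0x13F1C → wrap carry → 0x3F1D
  0x3F1D + 0xD739 = 0x11656 → wrap carry → 0x1657
  0x1657 + 0xCE99 = 0x0E4F0
One's-complement sum = 0xE4F0.
Checksum = ~0xE4F0 & 0xFFFF = 0x1B0F.

1B0F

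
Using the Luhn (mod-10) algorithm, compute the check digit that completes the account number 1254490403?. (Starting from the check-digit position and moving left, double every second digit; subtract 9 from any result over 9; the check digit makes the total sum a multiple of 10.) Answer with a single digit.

5

Partial digits right→left: 3 0 4 0 9 4 4 5 2 1
Double every second digit counting from the check-digit position (so the 1st, 3rd, 5th, ... of the partial from the right).
  doubled (with −9 where >9): 6 8 9 8 4 → sum 35
  kept as-is: 0 0 4 5 1 → sum 10
Total = 35 + 10 = 45.
Check digit = (10 − (45 mod 10)) mod 10 = 5.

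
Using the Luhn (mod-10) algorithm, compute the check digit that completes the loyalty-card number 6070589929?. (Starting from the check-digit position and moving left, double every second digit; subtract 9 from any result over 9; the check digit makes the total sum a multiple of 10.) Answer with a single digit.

6

Partial digits right→left: 9 2 9 9 8 5 0 7 0 6
Double every second digit counting from the check-digit position (so the 1st, 3rd, 5th, ... of the partial from the right).
  doubled (with −9 where >9): 9 9 7 0 0 → sum 25
  kept as-is: 2 9 5 7 6 → sum 29
Total = 25 + 29 = 54.
Check digit = (10 − (54 mod 10)) mod 10 = 6.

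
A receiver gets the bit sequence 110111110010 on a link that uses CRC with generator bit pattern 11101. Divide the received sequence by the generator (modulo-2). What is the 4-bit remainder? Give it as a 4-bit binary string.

0000

Modulo-2 division of 110111110010 by 11101:
  pos 0: 11011 XOR 11101 = 00110
  pos 2: 11011 XOR 11101 = 00110
  pos 4: 11010 XOR 11101 = 00111
  pos 6: 11101 XOR 11101 = 00000
Remainder = 0000 (zero — the frame passes the CRC check).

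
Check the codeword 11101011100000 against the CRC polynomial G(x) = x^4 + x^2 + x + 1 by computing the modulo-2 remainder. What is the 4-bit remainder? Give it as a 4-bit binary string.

Modulo-2 division of 11101011100000 by 10111:
  pos 0: 11101 XOR 10111 = 01010
  pos 1: 10100 XOR 10111 = 00011
  pos 4: 11111 XOR 10111 = 01000
  pos 5: 10000 XOR 10111 = 00111
  pos 7: 11100 XOR 10111 = 01011
  pos 8: 10110 XOR 10111 = 00001
Remainder = 0010 (nonzero — an error is detected).

0010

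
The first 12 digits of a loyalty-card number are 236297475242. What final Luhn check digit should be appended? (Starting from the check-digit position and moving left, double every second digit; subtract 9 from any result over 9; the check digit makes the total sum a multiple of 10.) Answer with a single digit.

Partial digits right→left: 2 4 2 5 7 4 7 9 2 6 3 2
Double every second digit counting from the check-digit position (so the 1st, 3rd, 5th, ... of the partial from the right).
  doubled (with −9 where >9): 4 4 5 5 4 6 → sum 28
  kept as-is: 4 5 4 9 6 2 → sum 30
Total = 28 + 30 = 58.
Check digit = (10 − (58 mod 10)) mod 10 = 2.

2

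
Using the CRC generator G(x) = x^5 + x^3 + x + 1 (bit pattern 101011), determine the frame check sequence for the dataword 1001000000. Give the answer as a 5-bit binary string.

Append 5 zeros: 100100000000000. Divide by 101011 (XOR where the leading bit is 1):
  pos 0: 100100 XOR 101011 = 001111
  pos 2: 111100 XOR 101011 = 010111
  pos 3: 101110 XOR 101011 = 000101
  pos 6: 101000 XOR 101011 = 000011
Remainder (last 5 bits) = 11000. This is the CRC / FCS.

11000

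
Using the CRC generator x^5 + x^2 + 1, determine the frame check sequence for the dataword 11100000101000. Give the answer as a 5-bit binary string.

10111

Append 5 zeros: 1110000010100000000. Divide by 100101 (XOR where the leading bit is 1):
  pos 0: 111000 XOR 100101 = 011101
  pos 1: 111010 XOR 100101 = 011111
  pos 2: 111110 XOR 100101 = 011011
  pos 3: 110111 XOR 100101 = 010010
  pos 4: 100100 XOR 100101 = 000001
  pos 9: 110000 XOR 100101 = 010101
  pos 10: 101010 XOR 100101 = 001111
  pos 12: 111100 XOR 100101 = 011001
  pos 13: 110010 XOR 100101 = 010111
Remainder (last 5 bits) = 10111. This is the CRC / FCS.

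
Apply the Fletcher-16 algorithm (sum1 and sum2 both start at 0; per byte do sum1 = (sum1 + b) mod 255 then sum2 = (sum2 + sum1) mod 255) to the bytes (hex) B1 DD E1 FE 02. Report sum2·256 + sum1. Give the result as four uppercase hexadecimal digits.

Running sums (mod 255):
  after byte 0 (B1): sum1=177, sum2=177
  after byte 1 (DD): sum1=143, sum2=65
  after byte 2 (E1): sum1=113, sum2=178
  after byte 3 (FE): sum1=112, sum2=35
  after byte 4 (02): sum1=114, sum2=149
Checksum = sum2·256 + sum1 = 149·256 + 114 = 38258 = 0x9572.

9572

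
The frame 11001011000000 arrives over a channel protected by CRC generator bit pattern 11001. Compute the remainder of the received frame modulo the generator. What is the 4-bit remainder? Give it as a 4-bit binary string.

1000

Modulo-2 division of 11001011000000 by 11001:
  pos 0: 11001 XOR 11001 = 00000
  pos 6: 11000 XOR 11001 = 00001
Remainder = 1000 (nonzero — an error is detected).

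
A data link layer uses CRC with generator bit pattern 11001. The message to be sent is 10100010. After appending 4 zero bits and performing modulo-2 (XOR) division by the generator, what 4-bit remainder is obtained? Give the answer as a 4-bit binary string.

Append 4 zeros: 101000100000. Divide by 11001 (XOR where the leading bit is 1):
  pos 0: 10100 XOR 11001 = 01101
  pos 1: 11010 XOR 11001 = 00011
  pos 4: 11100 XOR 11001 = 00101
  pos 6: 10100 XOR 11001 = 01101
  pos 7: 11010 XOR 11001 = 00011
Remainder (last 4 bits) = 0011. This is the CRC / FCS.

0011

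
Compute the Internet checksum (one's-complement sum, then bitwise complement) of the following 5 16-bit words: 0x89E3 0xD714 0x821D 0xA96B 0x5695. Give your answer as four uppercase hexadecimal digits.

One's-complement addition (fold any carry out of bit 15 back into bit 0):
  0x89E3 + 0xD714 = 0x160F7 → wrap carry → 0x60F8
  0x60F8 + 0x821D = 0x0E315
  0xE315 + 0xA96B = 0x18C80 → wrap carry → 0x8C81
  0x8C81 + 0x5695 = 0x0E316
One's-complement sum = 0xE316.
Checksum = ~0xE316 & 0xFFFF = 0x1CE9.

1CE9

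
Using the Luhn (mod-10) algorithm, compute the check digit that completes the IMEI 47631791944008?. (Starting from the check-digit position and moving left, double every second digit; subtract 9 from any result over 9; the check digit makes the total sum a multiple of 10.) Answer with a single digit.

Partial digits right→left: 8 0 0 4 4 9 1 9 7 1 3 6 7 4
Double every second digit counting from the check-digit position (so the 1st, 3rd, 5th, ... of the partial from the right).
  doubled (with −9 where >9): 7 0 8 2 5 6 5 → sum 33
  kept as-is: 0 4 9 9 1 6 4 → sum 33
Total = 33 + 33 = 66.
Check digit = (10 − (66 mod 10)) mod 10 = 4.

4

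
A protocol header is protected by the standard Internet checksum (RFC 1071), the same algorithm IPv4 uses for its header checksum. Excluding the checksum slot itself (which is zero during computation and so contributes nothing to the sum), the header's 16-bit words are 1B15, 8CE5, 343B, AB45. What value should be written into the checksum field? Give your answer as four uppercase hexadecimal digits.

7884

One's-complement addition (fold any carry out of bit 15 back into bit 0):
  0x1B15 + 0x8CE5 = 0x0A7FA
  0xA7FA + 0x343B = 0x0DC35
  0xDC35 + 0xAB45 = 0x1877A → wrap carry → 0x877B
One's-complement sum = 0x877B.
Checksum = ~0x877B & 0xFFFF = 0x7884.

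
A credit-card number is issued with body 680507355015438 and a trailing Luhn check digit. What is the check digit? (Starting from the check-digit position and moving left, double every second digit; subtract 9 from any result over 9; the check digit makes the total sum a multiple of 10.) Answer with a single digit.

0

Partial digits right→left: 8 3 4 5 1 0 5 5 3 7 0 5 0 8 6
Double every second digit counting from the check-digit position (so the 1st, 3rd, 5th, ... of the partial from the right).
  doubled (with −9 where >9): 7 8 2 1 6 0 0 3 → sum 27
  kept as-is: 3 5 0 5 7 5 8 → sum 33
Total = 27 + 33 = 60.
Check digit = (10 − (60 mod 10)) mod 10 = 0.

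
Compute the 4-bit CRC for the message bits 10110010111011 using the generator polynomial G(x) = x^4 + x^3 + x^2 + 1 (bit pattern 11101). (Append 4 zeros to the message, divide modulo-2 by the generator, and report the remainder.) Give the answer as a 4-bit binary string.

Append 4 zeros: 101100101110110000. Divide by 11101 (XOR where the leading bit is 1):
  pos 0: 10110 XOR 11101 = 01011
  pos 1: 10110 XOR 11101 = 01011
  pos 2: 10111 XOR 11101 = 01010
  pos 3: 10100 XOR 11101 = 01001
  pos 4: 10011 XOR 11101 = 01110
  pos 5: 11101 XOR 11101 = 00000
  pos 10: 10110 XOR 11101 = 01011
  pos 11: 10110 XOR 11101 = 01011
  pos 12: 10110 XOR 11101 = 01011
  pos 13: 10110 XOR 11101 = 01011
Remainder (last 4 bits) = 1011. This is the CRC / FCS.

1011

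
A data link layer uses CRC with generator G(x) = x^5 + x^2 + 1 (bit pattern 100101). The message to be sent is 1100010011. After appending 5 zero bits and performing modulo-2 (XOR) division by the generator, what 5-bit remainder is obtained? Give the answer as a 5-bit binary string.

Append 5 zeros: 110001001100000. Divide by 100101 (XOR where the leading bit is 1):
  pos 0: 110001 XOR 100101 = 010100
  pos 1: 101000 XOR 100101 = 001101
  pos 3: 110101 XOR 100101 = 010000
  pos 4: 100001 XOR 100101 = 000100
  pos 7: 100000 XOR 100101 = 000101
Remainder (last 5 bits) = 10100. This is the CRC / FCS.

10100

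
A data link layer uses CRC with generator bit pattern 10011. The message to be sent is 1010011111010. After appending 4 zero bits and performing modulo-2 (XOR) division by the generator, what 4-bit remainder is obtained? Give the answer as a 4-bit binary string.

0000

Append 4 zeros: 10100111110100000. Divide by 10011 (XOR where the leading bit is 1):
  pos 0: 10100 XOR 10011 = 00111
  pos 2: 11111 XOR 10011 = 01100
  pos 3: 11001 XOR 10011 = 01010
  pos 4: 10101 XOR 10011 = 00110
  pos 6: 11010 XOR 10011 = 01001
  pos 7: 10011 XOR 10011 = 00000
Remainder (last 4 bits) = 0000. This is the CRC / FCS.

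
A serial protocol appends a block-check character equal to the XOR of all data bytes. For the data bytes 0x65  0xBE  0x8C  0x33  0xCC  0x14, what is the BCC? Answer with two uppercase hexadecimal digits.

XOR the bytes together:
  start with 0x65
  0x65 ⊕ 0xBE = 0xDB
  0xDB ⊕ 0x8C = 0x57
  0x57 ⊕ 0x33 = 0x64
  0x64 ⊕ 0xCC = 0xA8
  0xA8 ⊕ 0x14 = 0xBC

BC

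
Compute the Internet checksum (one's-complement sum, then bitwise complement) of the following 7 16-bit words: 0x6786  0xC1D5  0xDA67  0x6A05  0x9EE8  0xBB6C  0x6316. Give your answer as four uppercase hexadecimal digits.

One's-complement addition (fold any carry out of bit 15 back into bit 0):
  0x6786 + 0xC1D5 = 0x1295B → wrap carry → 0x295C
  0x295C + 0xDA67 = 0x103C3 → wrap carry → 0x03C4
  0x03C4 + 0x6A05 = 0x06DC9
  0x6DC9 + 0x9EE8 = 0x10CB1 → wrap carry → 0x0CB2
  0x0CB2 + 0xBB6C = 0x0C81E
  0xC81E + 0x6316 = 0x12B34 → wrap carry → 0x2B35
One's-complement sum = 0x2B35.
Checksum = ~0x2B35 & 0xFFFF = 0xD4CA.

D4CA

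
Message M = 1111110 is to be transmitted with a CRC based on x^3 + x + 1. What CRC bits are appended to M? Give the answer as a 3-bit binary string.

Append 3 zeros: 1111110000. Divide by 1011 (XOR where the leading bit is 1):
  pos 0: 1111 XOR 1011 = 0100
  pos 1: 1001 XOR 1011 = 0010
  pos 3: 1010 XOR 1011 = 0001
  pos 6: 1000 XOR 1011 = 0011
Remainder (last 3 bits) = 011. This is the CRC / FCS.

011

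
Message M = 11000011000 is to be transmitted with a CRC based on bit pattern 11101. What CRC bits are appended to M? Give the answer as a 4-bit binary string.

Append 4 zeros: 110000110000000. Divide by 11101 (XOR where the leading bit is 1):
  pos 0: 11000 XOR 11101 = 00101
  pos 2: 10101 XOR 11101 = 01000
  pos 3: 10001 XOR 11101 = 01100
  pos 4: 11000 XOR 11101 = 00101
  pos 6: 10100 XOR 11101 = 01001
  pos 7: 10010 XOR 11101 = 01111
  pos 8: 11110 XOR 11101 = 00011
Remainder (last 4 bits) = 1100. This is the CRC / FCS.

1100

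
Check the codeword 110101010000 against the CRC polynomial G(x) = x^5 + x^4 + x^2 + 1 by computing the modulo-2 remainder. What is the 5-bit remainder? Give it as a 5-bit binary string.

Modulo-2 division of 110101010000 by 110101:
  pos 0: 110101 XOR 110101 = 000000
Remainder = 10000 (nonzero — an error is detected).

10000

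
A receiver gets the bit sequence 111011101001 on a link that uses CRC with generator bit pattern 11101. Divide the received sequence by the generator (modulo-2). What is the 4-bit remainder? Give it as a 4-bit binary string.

0000

Modulo-2 division of 111011101001 by 11101:
  pos 0: 11101 XOR 11101 = 00000
  pos 5: 11010 XOR 11101 = 00111
  pos 7: 11101 XOR 11101 = 00000
Remainder = 0000 (zero — the frame passes the CRC check).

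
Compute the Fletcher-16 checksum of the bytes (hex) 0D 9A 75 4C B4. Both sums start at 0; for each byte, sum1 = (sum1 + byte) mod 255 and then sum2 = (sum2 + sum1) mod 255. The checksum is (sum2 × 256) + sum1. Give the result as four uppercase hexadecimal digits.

Running sums (mod 255):
  after byte 0 (0D): sum1=13, sum2=13
  after byte 1 (9A): sum1=167, sum2=180
  after byte 2 (75): sum1=29, sum2=209
  after byte 3 (4C): sum1=105, sum2=59
  after byte 4 (B4): sum1=30, sum2=89
Checksum = sum2·256 + sum1 = 89·256 + 30 = 22814 = 0x591E.

591E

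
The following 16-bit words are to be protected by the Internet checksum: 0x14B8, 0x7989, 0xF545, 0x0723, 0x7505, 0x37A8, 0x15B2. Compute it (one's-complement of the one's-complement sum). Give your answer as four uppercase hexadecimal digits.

One's-complement addition (fold any carry out of bit 15 back into bit 0):
  0x14B8 + 0x7989 = 0x08E41
  0x8E41 + 0xF545 = 0x18386 → wrap carry → 0x8387
  0x8387 + 0x0723 = 0x08AAA
  0x8AAA + 0x7505 = 0x0FFAF
  0xFFAF + 0x37A8 = 0x13757 → wrap carry → 0x3758
  0x3758 + 0x15B2 = 0x04D0A
One's-complement sum = 0x4D0A.
Checksum = ~0x4D0A & 0xFFFF = 0xB2F5.

B2F5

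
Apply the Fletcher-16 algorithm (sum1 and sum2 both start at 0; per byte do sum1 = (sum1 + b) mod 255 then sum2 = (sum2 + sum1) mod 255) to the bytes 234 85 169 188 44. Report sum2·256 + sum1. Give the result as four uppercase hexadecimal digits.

8ED2

Running sums (mod 255):
  after byte 0 (234): sum1=234, sum2=234
  after byte 1 (85): sum1=64, sum2=43
  after byte 2 (169): sum1=233, sum2=21
  after byte 3 (188): sum1=166, sum2=187
  after byte 4 (44): sum1=210, sum2=142
Checksum = sum2·256 + sum1 = 142·256 + 210 = 36562 = 0x8ED2.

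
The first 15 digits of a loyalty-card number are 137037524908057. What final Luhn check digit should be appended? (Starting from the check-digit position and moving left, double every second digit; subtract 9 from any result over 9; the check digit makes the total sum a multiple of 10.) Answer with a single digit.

9

Partial digits right→left: 7 5 0 8 0 9 4 2 5 7 3 0 7 3 1
Double every second digit counting from the check-digit position (so the 1st, 3rd, 5th, ... of the partial from the right).
  doubled (with −9 where >9): 5 0 0 8 1 6 5 2 → sum 27
  kept as-is: 5 8 9 2 7 0 3 → sum 34
Total = 27 + 34 = 61.
Check digit = (10 − (61 mod 10)) mod 10 = 9.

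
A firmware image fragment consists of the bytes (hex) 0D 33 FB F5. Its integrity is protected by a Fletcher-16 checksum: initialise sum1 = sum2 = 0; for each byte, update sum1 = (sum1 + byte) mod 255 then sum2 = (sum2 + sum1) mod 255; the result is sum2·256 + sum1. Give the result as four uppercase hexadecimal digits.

BB32

Running sums (mod 255):
  after byte 0 (0D): sum1=13, sum2=13
  after byte 1 (33): sum1=64, sum2=77
  after byte 2 (FB): sum1=60, sum2=137
  after byte 3 (F5): sum1=50, sum2=187
Checksum = sum2·256 + sum1 = 187·256 + 50 = 47922 = 0xBB32.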